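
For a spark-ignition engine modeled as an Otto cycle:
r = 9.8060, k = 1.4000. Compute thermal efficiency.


r^(k-1) = 2.4923
eta = 1 - 1/2.4923 = 0.5988 = 59.8761%

59.8761%


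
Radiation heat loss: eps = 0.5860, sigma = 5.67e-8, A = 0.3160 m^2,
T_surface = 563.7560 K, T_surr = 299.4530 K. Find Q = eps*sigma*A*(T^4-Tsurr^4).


T^4 = 1.0101e+11
Tsurr^4 = 8.0411e+09
Q = 0.5860 * 5.67e-8 * 0.3160 * 9.2969e+10 = 976.1260 W

976.1260 W


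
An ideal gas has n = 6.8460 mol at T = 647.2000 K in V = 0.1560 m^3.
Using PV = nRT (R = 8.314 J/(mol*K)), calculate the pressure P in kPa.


P = nRT/V = 6.8460 * 8.314 * 647.2000 / 0.1560
= 36837.0992 / 0.1560 = 236135.2513 Pa = 236.1353 kPa

236.1353 kPa


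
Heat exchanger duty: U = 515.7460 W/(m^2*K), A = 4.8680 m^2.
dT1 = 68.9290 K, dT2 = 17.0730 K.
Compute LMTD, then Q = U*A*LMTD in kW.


LMTD = 37.1573 K
Q = 515.7460 * 4.8680 * 37.1573 = 93289.1450 W = 93.2891 kW

93.2891 kW


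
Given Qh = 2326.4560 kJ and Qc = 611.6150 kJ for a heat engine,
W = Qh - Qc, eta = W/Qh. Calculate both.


W = 2326.4560 - 611.6150 = 1714.8410 kJ
eta = 1714.8410 / 2326.4560 = 0.7371 = 73.7104%

W = 1714.8410 kJ, eta = 73.7104%


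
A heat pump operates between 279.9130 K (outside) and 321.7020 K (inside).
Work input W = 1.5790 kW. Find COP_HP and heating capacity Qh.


COP = 321.7020 / 41.7890 = 7.6982
Qh = 7.6982 * 1.5790 = 12.1555 kW

COP = 7.6982, Qh = 12.1555 kW


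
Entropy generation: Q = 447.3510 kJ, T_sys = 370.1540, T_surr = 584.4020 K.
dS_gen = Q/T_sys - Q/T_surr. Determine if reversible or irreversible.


dS_sys = 447.3510/370.1540 = 1.2086 kJ/K
dS_surr = -447.3510/584.4020 = -0.7655 kJ/K
dS_gen = 1.2086 - 0.7655 = 0.4431 kJ/K (irreversible)

dS_gen = 0.4431 kJ/K, irreversible


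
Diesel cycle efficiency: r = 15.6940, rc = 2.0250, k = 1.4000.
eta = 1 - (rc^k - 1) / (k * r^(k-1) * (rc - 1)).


r^(k-1) = 3.0081
rc^k = 2.6853
eta = 0.6096 = 60.9577%

60.9577%


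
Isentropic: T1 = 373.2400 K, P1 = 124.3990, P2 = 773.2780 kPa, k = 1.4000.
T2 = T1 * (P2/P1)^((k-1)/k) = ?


(k-1)/k = 0.2857
(P2/P1)^exp = 1.6855
T2 = 373.2400 * 1.6855 = 629.0828 K

629.0828 K


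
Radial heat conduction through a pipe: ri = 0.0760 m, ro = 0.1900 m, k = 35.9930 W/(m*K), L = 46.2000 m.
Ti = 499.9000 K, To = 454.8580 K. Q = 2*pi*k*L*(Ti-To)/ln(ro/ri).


dT = 45.0420 K
ln(ro/ri) = 0.9163
Q = 2*pi*35.9930*46.2000*45.0420 / 0.9163 = 513599.1104 W

513599.1104 W


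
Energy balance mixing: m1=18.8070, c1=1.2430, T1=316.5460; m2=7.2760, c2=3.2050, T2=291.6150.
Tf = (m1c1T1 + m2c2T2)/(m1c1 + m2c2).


num = 14200.2671
den = 46.6967
Tf = 304.0959 K

304.0959 K


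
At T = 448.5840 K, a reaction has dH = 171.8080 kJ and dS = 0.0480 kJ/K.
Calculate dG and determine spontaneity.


T*dS = 448.5840 * 0.0480 = 21.5320 kJ
dG = 171.8080 - 21.5320 = 150.2760 kJ (non-spontaneous)

dG = 150.2760 kJ, non-spontaneous


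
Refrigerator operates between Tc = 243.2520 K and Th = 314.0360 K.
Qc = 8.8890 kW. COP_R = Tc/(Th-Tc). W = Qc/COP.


COP = 243.2520 / 70.7840 = 3.4365
W = 8.8890 / 3.4365 = 2.5866 kW

COP = 3.4365, W = 2.5866 kW


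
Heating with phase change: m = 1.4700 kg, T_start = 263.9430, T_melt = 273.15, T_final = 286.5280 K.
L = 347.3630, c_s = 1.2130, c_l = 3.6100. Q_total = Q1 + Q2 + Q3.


Q1 (sensible, solid) = 1.4700 * 1.2130 * 9.2070 = 16.4171 kJ
Q2 (latent) = 1.4700 * 347.3630 = 510.6236 kJ
Q3 (sensible, liquid) = 1.4700 * 3.6100 * 13.3780 = 70.9930 kJ
Q_total = 598.0337 kJ

598.0337 kJ


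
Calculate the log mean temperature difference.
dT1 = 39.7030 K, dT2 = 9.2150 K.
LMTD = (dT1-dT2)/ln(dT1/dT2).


dT1/dT2 = 4.3085
ln(dT1/dT2) = 1.4606
LMTD = 30.4880 / 1.4606 = 20.8737 K

20.8737 K


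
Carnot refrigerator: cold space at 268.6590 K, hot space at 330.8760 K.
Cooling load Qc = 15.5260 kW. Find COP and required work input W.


COP = 268.6590 / 62.2170 = 4.3181
W = 15.5260 / 4.3181 = 3.5956 kW

COP = 4.3181, W = 3.5956 kW


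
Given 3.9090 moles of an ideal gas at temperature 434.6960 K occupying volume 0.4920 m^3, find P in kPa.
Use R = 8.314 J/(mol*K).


P = nRT/V = 3.9090 * 8.314 * 434.6960 / 0.4920
= 14127.3705 / 0.4920 = 28714.1677 Pa = 28.7142 kPa

28.7142 kPa


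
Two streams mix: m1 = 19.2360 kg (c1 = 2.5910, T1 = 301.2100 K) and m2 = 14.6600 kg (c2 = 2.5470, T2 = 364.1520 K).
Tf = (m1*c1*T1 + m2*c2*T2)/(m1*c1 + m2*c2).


num = 28609.5286
den = 87.1795
Tf = 328.1681 K

328.1681 K


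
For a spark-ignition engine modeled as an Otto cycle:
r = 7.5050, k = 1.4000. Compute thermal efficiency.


r^(k-1) = 2.2394
eta = 1 - 1/2.2394 = 0.5535 = 55.3461%

55.3461%


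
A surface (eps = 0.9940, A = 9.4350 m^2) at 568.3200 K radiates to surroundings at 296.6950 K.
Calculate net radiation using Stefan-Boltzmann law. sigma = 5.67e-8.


T^4 = 1.0432e+11
Tsurr^4 = 7.7489e+09
Q = 0.9940 * 5.67e-8 * 9.4350 * 9.6572e+10 = 51352.6635 W

51352.6635 W


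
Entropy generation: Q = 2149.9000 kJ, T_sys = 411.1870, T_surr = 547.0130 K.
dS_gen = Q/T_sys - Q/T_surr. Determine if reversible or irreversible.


dS_sys = 2149.9000/411.1870 = 5.2285 kJ/K
dS_surr = -2149.9000/547.0130 = -3.9303 kJ/K
dS_gen = 5.2285 - 3.9303 = 1.2983 kJ/K (irreversible)

dS_gen = 1.2983 kJ/K, irreversible


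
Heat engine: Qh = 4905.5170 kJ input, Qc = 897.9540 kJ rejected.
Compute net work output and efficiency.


W = 4905.5170 - 897.9540 = 4007.5630 kJ
eta = 4007.5630 / 4905.5170 = 0.8170 = 81.6950%

W = 4007.5630 kJ, eta = 81.6950%


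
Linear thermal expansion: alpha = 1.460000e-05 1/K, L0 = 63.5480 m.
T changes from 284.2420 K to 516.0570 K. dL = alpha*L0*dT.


dT = 231.8150 K
dL = 1.460000e-05 * 63.5480 * 231.8150 = 0.215078 m
L_final = 63.763078 m

dL = 0.215078 m


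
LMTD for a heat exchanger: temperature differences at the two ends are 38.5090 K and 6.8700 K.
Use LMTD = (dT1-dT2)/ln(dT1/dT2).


dT1/dT2 = 5.6054
ln(dT1/dT2) = 1.7237
LMTD = 31.6390 / 1.7237 = 18.3550 K

18.3550 K


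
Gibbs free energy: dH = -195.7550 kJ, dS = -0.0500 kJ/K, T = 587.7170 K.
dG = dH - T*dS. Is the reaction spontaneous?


T*dS = 587.7170 * -0.0500 = -29.3859 kJ
dG = -195.7550 + 29.3859 = -166.3691 kJ (spontaneous)

dG = -166.3691 kJ, spontaneous


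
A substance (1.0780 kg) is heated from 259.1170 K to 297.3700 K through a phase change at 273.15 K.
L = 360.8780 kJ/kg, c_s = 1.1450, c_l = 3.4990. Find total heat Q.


Q1 (sensible, solid) = 1.0780 * 1.1450 * 14.0330 = 17.3211 kJ
Q2 (latent) = 1.0780 * 360.8780 = 389.0265 kJ
Q3 (sensible, liquid) = 1.0780 * 3.4990 * 24.2200 = 91.3560 kJ
Q_total = 497.7035 kJ

497.7035 kJ


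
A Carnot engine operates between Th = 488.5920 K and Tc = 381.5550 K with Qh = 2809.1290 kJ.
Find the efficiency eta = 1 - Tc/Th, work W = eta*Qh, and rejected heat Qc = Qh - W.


eta = 1 - 381.5550/488.5920 = 0.2191
W = 0.2191 * 2809.1290 = 615.4025 kJ
Qc = 2809.1290 - 615.4025 = 2193.7265 kJ

eta = 21.9072%, W = 615.4025 kJ, Qc = 2193.7265 kJ


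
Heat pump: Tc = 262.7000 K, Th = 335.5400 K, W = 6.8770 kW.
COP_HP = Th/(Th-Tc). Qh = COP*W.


COP = 335.5400 / 72.8400 = 4.6065
Qh = 4.6065 * 6.8770 = 31.6791 kW

COP = 4.6065, Qh = 31.6791 kW


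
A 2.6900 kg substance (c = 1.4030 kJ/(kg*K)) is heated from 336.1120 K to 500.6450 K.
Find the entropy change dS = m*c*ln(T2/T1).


T2/T1 = 1.4895
ln(T2/T1) = 0.3985
dS = 2.6900 * 1.4030 * 0.3985 = 1.5038 kJ/K

1.5038 kJ/K


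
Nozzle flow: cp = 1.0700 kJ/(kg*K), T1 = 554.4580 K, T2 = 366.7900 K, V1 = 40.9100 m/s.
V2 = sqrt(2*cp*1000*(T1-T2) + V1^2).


dT = 187.6680 K
2*cp*1000*dT = 401609.5200
V1^2 = 1673.6281
V2 = sqrt(403283.1481) = 635.0458 m/s

635.0458 m/s


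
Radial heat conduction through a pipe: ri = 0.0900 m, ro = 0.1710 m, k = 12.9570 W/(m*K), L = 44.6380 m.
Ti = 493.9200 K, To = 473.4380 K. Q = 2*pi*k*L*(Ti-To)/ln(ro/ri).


dT = 20.4820 K
ln(ro/ri) = 0.6419
Q = 2*pi*12.9570*44.6380*20.4820 / 0.6419 = 115964.5486 W

115964.5486 W


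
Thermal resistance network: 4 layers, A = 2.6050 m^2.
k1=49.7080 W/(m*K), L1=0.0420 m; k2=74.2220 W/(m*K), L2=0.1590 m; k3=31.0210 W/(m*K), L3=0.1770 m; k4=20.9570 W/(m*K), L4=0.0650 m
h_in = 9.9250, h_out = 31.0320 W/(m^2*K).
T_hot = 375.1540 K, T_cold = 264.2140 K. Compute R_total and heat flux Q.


R_conv_in = 1/(9.9250*2.6050) = 0.0387
R_1 = 0.0420/(49.7080*2.6050) = 0.0003
R_2 = 0.1590/(74.2220*2.6050) = 0.0008
R_3 = 0.1770/(31.0210*2.6050) = 0.0022
R_4 = 0.0650/(20.9570*2.6050) = 0.0012
R_conv_out = 1/(31.0320*2.6050) = 0.0124
R_total = 0.0556 K/W
Q = 110.9400 / 0.0556 = 1996.1917 W

R_total = 0.0556 K/W, Q = 1996.1917 W


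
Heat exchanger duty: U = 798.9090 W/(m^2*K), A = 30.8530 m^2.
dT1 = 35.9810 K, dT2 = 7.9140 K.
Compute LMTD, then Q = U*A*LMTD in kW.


LMTD = 18.5339 K
Q = 798.9090 * 30.8530 * 18.5339 = 456838.0231 W = 456.8380 kW

456.8380 kW


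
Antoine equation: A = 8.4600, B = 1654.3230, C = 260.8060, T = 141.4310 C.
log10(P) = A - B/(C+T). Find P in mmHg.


C+T = 402.2370
B/(C+T) = 4.1128
log10(P) = 8.4600 - 4.1128 = 4.3472
P = 10^4.3472 = 22243.0005 mmHg

22243.0005 mmHg


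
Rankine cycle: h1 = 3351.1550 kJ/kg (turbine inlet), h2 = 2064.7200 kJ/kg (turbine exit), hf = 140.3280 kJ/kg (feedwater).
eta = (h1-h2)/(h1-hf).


W = 1286.4350 kJ/kg
Q_in = 3210.8270 kJ/kg
eta = 0.4007 = 40.0655%

eta = 40.0655%


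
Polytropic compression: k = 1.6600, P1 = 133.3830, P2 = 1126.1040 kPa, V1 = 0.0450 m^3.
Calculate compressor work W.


(k-1)/k = 0.3976
(P2/P1)^exp = 2.3354
W = 2.5152 * 133.3830 * 0.0450 * (2.3354 - 1) = 20.1597 kJ

20.1597 kJ


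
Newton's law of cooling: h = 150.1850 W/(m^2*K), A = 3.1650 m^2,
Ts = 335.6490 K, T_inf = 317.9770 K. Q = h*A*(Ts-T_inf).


dT = 17.6720 K
Q = 150.1850 * 3.1650 * 17.6720 = 8400.1294 W

8400.1294 W


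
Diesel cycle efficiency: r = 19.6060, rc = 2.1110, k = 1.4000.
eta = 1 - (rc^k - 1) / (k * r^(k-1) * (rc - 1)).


r^(k-1) = 3.2882
rc^k = 2.8463
eta = 0.6390 = 63.8999%

63.8999%


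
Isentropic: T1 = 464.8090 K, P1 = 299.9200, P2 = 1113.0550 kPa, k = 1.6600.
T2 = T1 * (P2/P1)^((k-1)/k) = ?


(k-1)/k = 0.3976
(P2/P1)^exp = 1.6843
T2 = 464.8090 * 1.6843 = 782.9007 K

782.9007 K


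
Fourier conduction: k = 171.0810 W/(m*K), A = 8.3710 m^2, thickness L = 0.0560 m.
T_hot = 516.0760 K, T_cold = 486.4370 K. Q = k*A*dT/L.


dT = 29.6390 K
Q = 171.0810 * 8.3710 * 29.6390 / 0.0560 = 757974.5813 W

757974.5813 W


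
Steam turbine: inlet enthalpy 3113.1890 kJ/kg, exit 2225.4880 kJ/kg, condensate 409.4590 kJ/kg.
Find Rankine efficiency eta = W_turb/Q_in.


W = 887.7010 kJ/kg
Q_in = 2703.7300 kJ/kg
eta = 0.3283 = 32.8325%

eta = 32.8325%


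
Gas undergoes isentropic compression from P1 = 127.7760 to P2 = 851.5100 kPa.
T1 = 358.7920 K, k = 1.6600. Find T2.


(k-1)/k = 0.3976
(P2/P1)^exp = 2.1257
T2 = 358.7920 * 2.1257 = 762.7005 K

762.7005 K


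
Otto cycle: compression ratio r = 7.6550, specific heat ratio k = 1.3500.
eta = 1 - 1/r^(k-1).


r^(k-1) = 2.0388
eta = 1 - 1/2.0388 = 0.5095 = 50.9522%

50.9522%


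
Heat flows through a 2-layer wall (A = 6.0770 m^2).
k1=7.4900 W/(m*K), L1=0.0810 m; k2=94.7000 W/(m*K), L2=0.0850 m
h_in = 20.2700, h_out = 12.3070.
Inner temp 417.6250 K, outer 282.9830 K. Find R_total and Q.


R_conv_in = 1/(20.2700*6.0770) = 0.0081
R_1 = 0.0810/(7.4900*6.0770) = 0.0018
R_2 = 0.0850/(94.7000*6.0770) = 0.0001
R_conv_out = 1/(12.3070*6.0770) = 0.0134
R_total = 0.0234 K/W
Q = 134.6420 / 0.0234 = 5749.9386 W

R_total = 0.0234 K/W, Q = 5749.9386 W


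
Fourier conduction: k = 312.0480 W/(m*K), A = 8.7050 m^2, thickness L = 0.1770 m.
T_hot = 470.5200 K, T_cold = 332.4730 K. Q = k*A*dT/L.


dT = 138.0470 K
Q = 312.0480 * 8.7050 * 138.0470 / 0.1770 = 2118575.2072 W

2118575.2072 W


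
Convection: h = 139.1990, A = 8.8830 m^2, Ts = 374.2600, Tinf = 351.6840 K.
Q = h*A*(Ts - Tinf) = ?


dT = 22.5760 K
Q = 139.1990 * 8.8830 * 22.5760 = 27915.3305 W

27915.3305 W


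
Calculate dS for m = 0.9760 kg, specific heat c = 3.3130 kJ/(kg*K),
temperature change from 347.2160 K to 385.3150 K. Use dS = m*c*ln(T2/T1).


T2/T1 = 1.1097
ln(T2/T1) = 0.1041
dS = 0.9760 * 3.3130 * 0.1041 = 0.3367 kJ/K

0.3367 kJ/K


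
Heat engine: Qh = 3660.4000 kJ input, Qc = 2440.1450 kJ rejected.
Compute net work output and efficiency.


W = 3660.4000 - 2440.1450 = 1220.2550 kJ
eta = 1220.2550 / 3660.4000 = 0.3334 = 33.3367%

W = 1220.2550 kJ, eta = 33.3367%


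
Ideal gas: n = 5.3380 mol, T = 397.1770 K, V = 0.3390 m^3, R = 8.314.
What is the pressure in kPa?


P = nRT/V = 5.3380 * 8.314 * 397.1770 / 0.3390
= 17626.7677 / 0.3390 = 51996.3649 Pa = 51.9964 kPa

51.9964 kPa


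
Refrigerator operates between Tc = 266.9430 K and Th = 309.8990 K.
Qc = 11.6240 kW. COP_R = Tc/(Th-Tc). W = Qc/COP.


COP = 266.9430 / 42.9560 = 6.2143
W = 11.6240 / 6.2143 = 1.8705 kW

COP = 6.2143, W = 1.8705 kW


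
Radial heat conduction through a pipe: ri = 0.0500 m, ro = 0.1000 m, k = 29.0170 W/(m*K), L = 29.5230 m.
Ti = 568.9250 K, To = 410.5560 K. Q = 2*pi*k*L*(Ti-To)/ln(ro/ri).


dT = 158.3690 K
ln(ro/ri) = 0.6931
Q = 2*pi*29.0170*29.5230*158.3690 / 0.6931 = 1229808.7480 W

1229808.7480 W


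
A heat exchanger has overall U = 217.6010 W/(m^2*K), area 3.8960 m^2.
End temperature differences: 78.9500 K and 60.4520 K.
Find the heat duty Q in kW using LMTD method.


LMTD = 69.2900 K
Q = 217.6010 * 3.8960 * 69.2900 = 58742.1928 W = 58.7422 kW

58.7422 kW


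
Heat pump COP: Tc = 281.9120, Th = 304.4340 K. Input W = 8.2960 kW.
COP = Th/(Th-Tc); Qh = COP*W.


COP = 304.4340 / 22.5220 = 13.5172
Qh = 13.5172 * 8.2960 = 112.1386 kW

COP = 13.5172, Qh = 112.1386 kW


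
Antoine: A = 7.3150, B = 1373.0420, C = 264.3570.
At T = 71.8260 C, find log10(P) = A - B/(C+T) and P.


C+T = 336.1830
B/(C+T) = 4.0842
log10(P) = 7.3150 - 4.0842 = 3.2308
P = 10^3.2308 = 1701.3353 mmHg

1701.3353 mmHg


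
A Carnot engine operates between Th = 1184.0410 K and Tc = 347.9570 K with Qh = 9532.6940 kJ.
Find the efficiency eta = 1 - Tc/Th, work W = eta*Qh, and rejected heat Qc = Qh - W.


eta = 1 - 347.9570/1184.0410 = 0.7061
W = 0.7061 * 9532.6940 = 6731.2981 kJ
Qc = 9532.6940 - 6731.2981 = 2801.3959 kJ

eta = 70.6128%, W = 6731.2981 kJ, Qc = 2801.3959 kJ


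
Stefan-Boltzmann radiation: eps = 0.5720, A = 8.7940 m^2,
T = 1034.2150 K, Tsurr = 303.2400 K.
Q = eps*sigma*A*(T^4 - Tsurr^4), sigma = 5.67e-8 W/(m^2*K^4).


T^4 = 1.1440e+12
Tsurr^4 = 8.4556e+09
Q = 0.5720 * 5.67e-8 * 8.7940 * 1.1356e+12 = 323882.2081 W

323882.2081 W


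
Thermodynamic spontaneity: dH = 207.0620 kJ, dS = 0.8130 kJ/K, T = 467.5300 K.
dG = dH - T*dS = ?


T*dS = 467.5300 * 0.8130 = 380.1019 kJ
dG = 207.0620 - 380.1019 = -173.0399 kJ (spontaneous)

dG = -173.0399 kJ, spontaneous


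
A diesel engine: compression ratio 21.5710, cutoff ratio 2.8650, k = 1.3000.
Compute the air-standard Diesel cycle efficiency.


r^(k-1) = 2.5128
rc^k = 3.9288
eta = 0.5193 = 51.9261%

51.9261%


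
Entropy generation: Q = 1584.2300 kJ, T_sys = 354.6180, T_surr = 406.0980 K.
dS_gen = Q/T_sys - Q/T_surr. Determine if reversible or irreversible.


dS_sys = 1584.2300/354.6180 = 4.4674 kJ/K
dS_surr = -1584.2300/406.0980 = -3.9011 kJ/K
dS_gen = 4.4674 - 3.9011 = 0.5663 kJ/K (irreversible)

dS_gen = 0.5663 kJ/K, irreversible


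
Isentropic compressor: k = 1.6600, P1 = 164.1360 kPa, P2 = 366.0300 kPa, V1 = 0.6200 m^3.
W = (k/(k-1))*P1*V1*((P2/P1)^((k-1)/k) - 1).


(k-1)/k = 0.3976
(P2/P1)^exp = 1.3756
W = 2.5152 * 164.1360 * 0.6200 * (1.3756 - 1) = 96.1307 kJ

96.1307 kJ


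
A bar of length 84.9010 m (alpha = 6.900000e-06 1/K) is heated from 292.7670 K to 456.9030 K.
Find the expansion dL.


dT = 164.1360 K
dL = 6.900000e-06 * 84.9010 * 164.1360 = 0.096154 m
L_final = 84.997154 m

dL = 0.096154 m


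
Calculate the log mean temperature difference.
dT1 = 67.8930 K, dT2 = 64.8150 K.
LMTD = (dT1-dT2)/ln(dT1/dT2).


dT1/dT2 = 1.0475
ln(dT1/dT2) = 0.0464
LMTD = 3.0780 / 0.0464 = 66.3421 K

66.3421 K


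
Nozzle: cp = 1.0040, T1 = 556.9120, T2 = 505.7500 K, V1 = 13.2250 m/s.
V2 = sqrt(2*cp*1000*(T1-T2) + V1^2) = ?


dT = 51.1620 K
2*cp*1000*dT = 102733.2960
V1^2 = 174.9006
V2 = sqrt(102908.1966) = 320.7931 m/s

320.7931 m/s


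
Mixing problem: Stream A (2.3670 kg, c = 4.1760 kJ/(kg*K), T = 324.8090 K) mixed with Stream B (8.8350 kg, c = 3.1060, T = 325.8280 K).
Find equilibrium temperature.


num = 12151.8168
den = 37.3261
Tf = 325.5582 K

325.5582 K


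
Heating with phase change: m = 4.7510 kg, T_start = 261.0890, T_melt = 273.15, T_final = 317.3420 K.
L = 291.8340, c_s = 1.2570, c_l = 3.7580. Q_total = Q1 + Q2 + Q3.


Q1 (sensible, solid) = 4.7510 * 1.2570 * 12.0610 = 72.0284 kJ
Q2 (latent) = 4.7510 * 291.8340 = 1386.5033 kJ
Q3 (sensible, liquid) = 4.7510 * 3.7580 * 44.1920 = 789.0154 kJ
Q_total = 2247.5471 kJ

2247.5471 kJ


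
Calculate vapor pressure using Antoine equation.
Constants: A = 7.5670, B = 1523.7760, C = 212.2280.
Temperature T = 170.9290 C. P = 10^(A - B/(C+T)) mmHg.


C+T = 383.1570
B/(C+T) = 3.9769
log10(P) = 7.5670 - 3.9769 = 3.5901
P = 10^3.5901 = 3891.3725 mmHg

3891.3725 mmHg


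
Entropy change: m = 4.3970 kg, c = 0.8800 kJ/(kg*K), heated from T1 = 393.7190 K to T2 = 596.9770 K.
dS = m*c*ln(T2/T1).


T2/T1 = 1.5163
ln(T2/T1) = 0.4162
dS = 4.3970 * 0.8800 * 0.4162 = 1.6106 kJ/K

1.6106 kJ/K


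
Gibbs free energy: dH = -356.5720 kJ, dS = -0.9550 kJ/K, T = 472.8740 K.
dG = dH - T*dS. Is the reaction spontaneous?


T*dS = 472.8740 * -0.9550 = -451.5947 kJ
dG = -356.5720 + 451.5947 = 95.0227 kJ (non-spontaneous)

dG = 95.0227 kJ, non-spontaneous


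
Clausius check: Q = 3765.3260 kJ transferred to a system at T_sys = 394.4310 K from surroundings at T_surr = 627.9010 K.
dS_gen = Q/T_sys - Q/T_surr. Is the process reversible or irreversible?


dS_sys = 3765.3260/394.4310 = 9.5462 kJ/K
dS_surr = -3765.3260/627.9010 = -5.9967 kJ/K
dS_gen = 9.5462 - 5.9967 = 3.5495 kJ/K (irreversible)

dS_gen = 3.5495 kJ/K, irreversible


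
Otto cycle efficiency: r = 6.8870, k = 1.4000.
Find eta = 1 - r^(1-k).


r^(k-1) = 2.1638
eta = 1 - 1/2.1638 = 0.5378 = 53.7845%

53.7845%


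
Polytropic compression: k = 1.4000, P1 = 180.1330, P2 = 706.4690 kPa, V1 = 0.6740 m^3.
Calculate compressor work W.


(k-1)/k = 0.2857
(P2/P1)^exp = 1.4776
W = 3.5000 * 180.1330 * 0.6740 * (1.4776 - 1) = 202.9693 kJ

202.9693 kJ


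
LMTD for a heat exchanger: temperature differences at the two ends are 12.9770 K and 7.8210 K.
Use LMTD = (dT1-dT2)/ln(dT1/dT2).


dT1/dT2 = 1.6593
ln(dT1/dT2) = 0.5064
LMTD = 5.1560 / 0.5064 = 10.1824 K

10.1824 K


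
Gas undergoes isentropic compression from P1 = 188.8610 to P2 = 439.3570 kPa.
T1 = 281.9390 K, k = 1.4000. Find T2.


(k-1)/k = 0.2857
(P2/P1)^exp = 1.2728
T2 = 281.9390 * 1.2728 = 358.8554 K

358.8554 K


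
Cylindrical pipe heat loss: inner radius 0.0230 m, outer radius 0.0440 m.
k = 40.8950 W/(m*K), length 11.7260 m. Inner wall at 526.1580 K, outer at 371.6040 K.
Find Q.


dT = 154.5540 K
ln(ro/ri) = 0.6487
Q = 2*pi*40.8950*11.7260*154.5540 / 0.6487 = 717859.3971 W

717859.3971 W


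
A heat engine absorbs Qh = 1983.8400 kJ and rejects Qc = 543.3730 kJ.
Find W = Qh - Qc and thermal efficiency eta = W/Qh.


W = 1983.8400 - 543.3730 = 1440.4670 kJ
eta = 1440.4670 / 1983.8400 = 0.7261 = 72.6100%

W = 1440.4670 kJ, eta = 72.6100%


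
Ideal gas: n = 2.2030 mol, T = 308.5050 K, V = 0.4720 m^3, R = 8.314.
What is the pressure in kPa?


P = nRT/V = 2.2030 * 8.314 * 308.5050 / 0.4720
= 5650.4980 / 0.4720 = 11971.3940 Pa = 11.9714 kPa

11.9714 kPa


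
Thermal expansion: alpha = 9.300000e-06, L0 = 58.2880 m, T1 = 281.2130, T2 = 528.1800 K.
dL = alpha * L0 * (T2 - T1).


dT = 246.9670 K
dL = 9.300000e-06 * 58.2880 * 246.9670 = 0.133875 m
L_final = 58.421875 m

dL = 0.133875 m


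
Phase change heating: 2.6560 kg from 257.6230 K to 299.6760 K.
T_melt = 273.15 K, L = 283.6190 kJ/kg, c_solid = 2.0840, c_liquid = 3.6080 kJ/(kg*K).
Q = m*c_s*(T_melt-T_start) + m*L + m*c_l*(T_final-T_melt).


Q1 (sensible, solid) = 2.6560 * 2.0840 * 15.5270 = 85.9436 kJ
Q2 (latent) = 2.6560 * 283.6190 = 753.2921 kJ
Q3 (sensible, liquid) = 2.6560 * 3.6080 * 26.5260 = 254.1946 kJ
Q_total = 1093.4302 kJ

1093.4302 kJ


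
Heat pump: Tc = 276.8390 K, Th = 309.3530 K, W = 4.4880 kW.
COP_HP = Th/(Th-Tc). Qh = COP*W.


COP = 309.3530 / 32.5140 = 9.5145
Qh = 9.5145 * 4.4880 = 42.7009 kW

COP = 9.5145, Qh = 42.7009 kW


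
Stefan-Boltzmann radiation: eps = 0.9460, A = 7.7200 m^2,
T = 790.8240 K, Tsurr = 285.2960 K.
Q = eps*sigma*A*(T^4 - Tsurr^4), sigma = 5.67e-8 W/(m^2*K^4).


T^4 = 3.9113e+11
Tsurr^4 = 6.6250e+09
Q = 0.9460 * 5.67e-8 * 7.7200 * 3.8450e+11 = 159217.8469 W

159217.8469 W


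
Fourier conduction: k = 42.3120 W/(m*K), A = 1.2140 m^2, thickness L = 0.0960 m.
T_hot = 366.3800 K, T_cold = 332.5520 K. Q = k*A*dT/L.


dT = 33.8280 K
Q = 42.3120 * 1.2140 * 33.8280 / 0.0960 = 18100.3649 W

18100.3649 W


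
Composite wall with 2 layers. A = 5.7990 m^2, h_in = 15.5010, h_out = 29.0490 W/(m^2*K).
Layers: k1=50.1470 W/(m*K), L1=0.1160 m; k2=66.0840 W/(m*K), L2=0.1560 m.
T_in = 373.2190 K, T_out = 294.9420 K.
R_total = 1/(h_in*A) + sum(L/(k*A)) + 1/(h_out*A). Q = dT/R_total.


R_conv_in = 1/(15.5010*5.7990) = 0.0111
R_1 = 0.1160/(50.1470*5.7990) = 0.0004
R_2 = 0.1560/(66.0840*5.7990) = 0.0004
R_conv_out = 1/(29.0490*5.7990) = 0.0059
R_total = 0.0179 K/W
Q = 78.2770 / 0.0179 = 4381.1081 W

R_total = 0.0179 K/W, Q = 4381.1081 W


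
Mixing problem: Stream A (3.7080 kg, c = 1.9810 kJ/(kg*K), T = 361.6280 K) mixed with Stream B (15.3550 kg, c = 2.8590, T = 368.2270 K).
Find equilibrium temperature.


num = 18821.5009
den = 51.2455
Tf = 367.2811 K

367.2811 K


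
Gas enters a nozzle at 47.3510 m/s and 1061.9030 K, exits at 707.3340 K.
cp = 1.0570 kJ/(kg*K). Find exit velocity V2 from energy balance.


dT = 354.5690 K
2*cp*1000*dT = 749558.8660
V1^2 = 2242.1172
V2 = sqrt(751800.9832) = 867.0646 m/s

867.0646 m/s


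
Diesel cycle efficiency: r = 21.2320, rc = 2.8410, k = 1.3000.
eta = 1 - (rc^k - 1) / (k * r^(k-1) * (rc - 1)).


r^(k-1) = 2.5009
rc^k = 3.8861
eta = 0.5178 = 51.7813%

51.7813%


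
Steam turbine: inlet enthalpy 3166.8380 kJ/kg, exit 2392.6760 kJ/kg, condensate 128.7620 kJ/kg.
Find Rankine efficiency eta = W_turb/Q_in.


W = 774.1620 kJ/kg
Q_in = 3038.0760 kJ/kg
eta = 0.2548 = 25.4820%

eta = 25.4820%


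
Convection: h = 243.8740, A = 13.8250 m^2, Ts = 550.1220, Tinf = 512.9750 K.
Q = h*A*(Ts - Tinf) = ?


dT = 37.1470 K
Q = 243.8740 * 13.8250 * 37.1470 = 125243.2669 W

125243.2669 W


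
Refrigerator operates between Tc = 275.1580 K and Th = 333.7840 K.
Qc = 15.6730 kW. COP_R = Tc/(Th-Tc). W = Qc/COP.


COP = 275.1580 / 58.6260 = 4.6934
W = 15.6730 / 4.6934 = 3.3393 kW

COP = 4.6934, W = 3.3393 kW


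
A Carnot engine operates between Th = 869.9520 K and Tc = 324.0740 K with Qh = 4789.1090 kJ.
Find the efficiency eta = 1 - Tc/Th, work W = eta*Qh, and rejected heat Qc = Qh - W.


eta = 1 - 324.0740/869.9520 = 0.6275
W = 0.6275 * 4789.1090 = 3005.0730 kJ
Qc = 4789.1090 - 3005.0730 = 1784.0360 kJ

eta = 62.7481%, W = 3005.0730 kJ, Qc = 1784.0360 kJ


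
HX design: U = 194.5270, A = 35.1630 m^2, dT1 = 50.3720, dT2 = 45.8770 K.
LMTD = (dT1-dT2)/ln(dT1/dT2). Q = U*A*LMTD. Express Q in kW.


LMTD = 48.0895 K
Q = 194.5270 * 35.1630 * 48.0895 = 328939.4796 W = 328.9395 kW

328.9395 kW


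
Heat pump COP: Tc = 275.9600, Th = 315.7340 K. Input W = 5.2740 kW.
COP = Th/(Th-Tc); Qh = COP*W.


COP = 315.7340 / 39.7740 = 7.9382
Qh = 7.9382 * 5.2740 = 41.8661 kW

COP = 7.9382, Qh = 41.8661 kW


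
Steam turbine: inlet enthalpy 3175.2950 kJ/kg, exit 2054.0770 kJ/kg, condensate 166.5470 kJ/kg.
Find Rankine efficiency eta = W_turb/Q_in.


W = 1121.2180 kJ/kg
Q_in = 3008.7480 kJ/kg
eta = 0.3727 = 37.2653%

eta = 37.2653%


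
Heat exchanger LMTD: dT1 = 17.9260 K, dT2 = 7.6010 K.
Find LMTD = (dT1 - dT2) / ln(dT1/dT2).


dT1/dT2 = 2.3584
ln(dT1/dT2) = 0.8580
LMTD = 10.3250 / 0.8580 = 12.0342 K

12.0342 K


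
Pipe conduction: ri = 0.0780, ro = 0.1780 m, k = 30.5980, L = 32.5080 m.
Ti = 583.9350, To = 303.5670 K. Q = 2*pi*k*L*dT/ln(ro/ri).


dT = 280.3680 K
ln(ro/ri) = 0.8251
Q = 2*pi*30.5980*32.5080*280.3680 / 0.8251 = 2123725.2018 W

2123725.2018 W


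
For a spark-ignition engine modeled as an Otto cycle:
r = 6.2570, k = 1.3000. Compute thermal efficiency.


r^(k-1) = 1.7334
eta = 1 - 1/1.7334 = 0.4231 = 42.3114%

42.3114%


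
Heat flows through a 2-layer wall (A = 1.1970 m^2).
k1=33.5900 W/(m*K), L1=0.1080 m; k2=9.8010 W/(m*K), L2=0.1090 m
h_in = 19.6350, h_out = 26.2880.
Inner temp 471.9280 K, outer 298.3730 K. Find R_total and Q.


R_conv_in = 1/(19.6350*1.1970) = 0.0425
R_1 = 0.1080/(33.5900*1.1970) = 0.0027
R_2 = 0.1090/(9.8010*1.1970) = 0.0093
R_conv_out = 1/(26.2880*1.1970) = 0.0318
R_total = 0.0863 K/W
Q = 173.5550 / 0.0863 = 2010.9670 W

R_total = 0.0863 K/W, Q = 2010.9670 W


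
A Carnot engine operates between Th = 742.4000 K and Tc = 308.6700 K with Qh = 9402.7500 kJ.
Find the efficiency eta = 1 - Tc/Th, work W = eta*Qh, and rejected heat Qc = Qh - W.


eta = 1 - 308.6700/742.4000 = 0.5842
W = 0.5842 * 9402.7500 = 5493.3388 kJ
Qc = 9402.7500 - 5493.3388 = 3909.4112 kJ

eta = 58.4227%, W = 5493.3388 kJ, Qc = 3909.4112 kJ


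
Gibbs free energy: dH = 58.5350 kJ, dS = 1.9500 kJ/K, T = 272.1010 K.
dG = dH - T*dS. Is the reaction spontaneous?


T*dS = 272.1010 * 1.9500 = 530.5969 kJ
dG = 58.5350 - 530.5969 = -472.0620 kJ (spontaneous)

dG = -472.0620 kJ, spontaneous


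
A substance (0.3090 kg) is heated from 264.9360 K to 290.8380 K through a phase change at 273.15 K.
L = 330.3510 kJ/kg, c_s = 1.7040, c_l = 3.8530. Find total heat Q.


Q1 (sensible, solid) = 0.3090 * 1.7040 * 8.2140 = 4.3250 kJ
Q2 (latent) = 0.3090 * 330.3510 = 102.0785 kJ
Q3 (sensible, liquid) = 0.3090 * 3.8530 * 17.6880 = 21.0589 kJ
Q_total = 127.4624 kJ

127.4624 kJ


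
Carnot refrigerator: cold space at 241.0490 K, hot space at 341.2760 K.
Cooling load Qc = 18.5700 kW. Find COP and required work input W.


COP = 241.0490 / 100.2270 = 2.4050
W = 18.5700 / 2.4050 = 7.7213 kW

COP = 2.4050, W = 7.7213 kW


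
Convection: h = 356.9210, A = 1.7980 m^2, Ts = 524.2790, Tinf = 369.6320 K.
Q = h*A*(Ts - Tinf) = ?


dT = 154.6470 K
Q = 356.9210 * 1.7980 * 154.6470 = 99243.7779 W

99243.7779 W


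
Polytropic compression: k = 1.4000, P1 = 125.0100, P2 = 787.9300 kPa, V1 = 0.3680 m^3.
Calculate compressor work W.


(k-1)/k = 0.2857
(P2/P1)^exp = 1.6922
W = 3.5000 * 125.0100 * 0.3680 * (1.6922 - 1) = 111.4463 kJ

111.4463 kJ


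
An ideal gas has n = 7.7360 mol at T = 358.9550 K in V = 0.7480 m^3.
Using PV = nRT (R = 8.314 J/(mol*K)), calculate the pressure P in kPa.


P = nRT/V = 7.7360 * 8.314 * 358.9550 / 0.7480
= 23086.9461 / 0.7480 = 30864.9012 Pa = 30.8649 kPa

30.8649 kPa


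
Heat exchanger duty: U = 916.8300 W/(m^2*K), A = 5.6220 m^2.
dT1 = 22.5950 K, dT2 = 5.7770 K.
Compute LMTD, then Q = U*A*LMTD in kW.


LMTD = 12.3313 K
Q = 916.8300 * 5.6220 * 12.3313 = 63560.7872 W = 63.5608 kW

63.5608 kW


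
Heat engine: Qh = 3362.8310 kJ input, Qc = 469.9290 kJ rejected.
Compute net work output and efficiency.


W = 3362.8310 - 469.9290 = 2892.9020 kJ
eta = 2892.9020 / 3362.8310 = 0.8603 = 86.0258%

W = 2892.9020 kJ, eta = 86.0258%


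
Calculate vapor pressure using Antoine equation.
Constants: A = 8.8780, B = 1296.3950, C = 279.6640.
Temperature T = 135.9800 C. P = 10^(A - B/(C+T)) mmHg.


C+T = 415.6440
B/(C+T) = 3.1190
log10(P) = 8.8780 - 3.1190 = 5.7590
P = 10^5.7590 = 574112.1240 mmHg

574112.1240 mmHg


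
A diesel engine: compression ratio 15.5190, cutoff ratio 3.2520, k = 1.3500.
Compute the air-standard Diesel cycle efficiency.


r^(k-1) = 2.6110
rc^k = 4.9136
eta = 0.5070 = 50.6967%

50.6967%


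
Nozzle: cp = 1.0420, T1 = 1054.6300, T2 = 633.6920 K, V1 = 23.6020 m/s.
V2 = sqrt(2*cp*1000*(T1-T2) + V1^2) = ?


dT = 420.9380 K
2*cp*1000*dT = 877234.7920
V1^2 = 557.0544
V2 = sqrt(877791.8464) = 936.9055 m/s

936.9055 m/s


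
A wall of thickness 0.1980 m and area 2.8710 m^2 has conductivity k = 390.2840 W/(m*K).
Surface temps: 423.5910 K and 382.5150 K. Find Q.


dT = 41.0760 K
Q = 390.2840 * 2.8710 * 41.0760 / 0.1980 = 232453.9310 W

232453.9310 W


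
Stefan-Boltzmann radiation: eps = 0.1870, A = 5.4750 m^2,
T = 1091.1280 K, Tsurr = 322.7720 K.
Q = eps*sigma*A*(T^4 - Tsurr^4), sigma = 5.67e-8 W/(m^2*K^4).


T^4 = 1.4174e+12
Tsurr^4 = 1.0854e+10
Q = 0.1870 * 5.67e-8 * 5.4750 * 1.4066e+12 = 81653.2043 W

81653.2043 W


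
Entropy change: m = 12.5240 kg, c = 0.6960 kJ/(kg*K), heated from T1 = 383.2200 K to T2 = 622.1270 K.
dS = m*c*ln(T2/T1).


T2/T1 = 1.6234
ln(T2/T1) = 0.4845
dS = 12.5240 * 0.6960 * 0.4845 = 4.2235 kJ/K

4.2235 kJ/K


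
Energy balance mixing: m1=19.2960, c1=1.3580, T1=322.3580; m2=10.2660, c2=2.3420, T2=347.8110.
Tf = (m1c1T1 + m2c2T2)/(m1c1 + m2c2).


num = 16809.4689
den = 50.2469
Tf = 334.5372 K

334.5372 K


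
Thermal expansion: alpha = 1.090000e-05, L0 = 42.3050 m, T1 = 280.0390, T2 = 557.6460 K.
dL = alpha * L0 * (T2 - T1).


dT = 277.6070 K
dL = 1.090000e-05 * 42.3050 * 277.6070 = 0.128011 m
L_final = 42.433011 m

dL = 0.128011 m


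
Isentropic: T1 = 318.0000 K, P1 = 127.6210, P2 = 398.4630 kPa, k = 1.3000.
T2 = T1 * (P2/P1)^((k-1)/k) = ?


(k-1)/k = 0.2308
(P2/P1)^exp = 1.3005
T2 = 318.0000 * 1.3005 = 413.5563 K

413.5563 K


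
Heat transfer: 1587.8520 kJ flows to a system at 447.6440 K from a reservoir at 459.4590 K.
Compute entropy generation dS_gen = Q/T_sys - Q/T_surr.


dS_sys = 1587.8520/447.6440 = 3.5471 kJ/K
dS_surr = -1587.8520/459.4590 = -3.4559 kJ/K
dS_gen = 3.5471 - 3.4559 = 0.0912 kJ/K (irreversible)

dS_gen = 0.0912 kJ/K, irreversible


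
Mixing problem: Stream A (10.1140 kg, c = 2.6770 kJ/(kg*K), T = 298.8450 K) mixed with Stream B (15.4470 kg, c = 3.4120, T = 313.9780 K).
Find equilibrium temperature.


num = 24639.5436
den = 79.7803
Tf = 308.8423 K

308.8423 K


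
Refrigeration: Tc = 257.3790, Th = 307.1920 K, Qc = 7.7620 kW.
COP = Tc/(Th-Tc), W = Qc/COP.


COP = 257.3790 / 49.8130 = 5.1669
W = 7.7620 / 5.1669 = 1.5023 kW

COP = 5.1669, W = 1.5023 kW


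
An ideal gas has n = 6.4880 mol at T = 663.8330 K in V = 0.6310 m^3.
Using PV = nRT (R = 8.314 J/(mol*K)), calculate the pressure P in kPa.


P = nRT/V = 6.4880 * 8.314 * 663.8330 / 0.6310
= 35807.9699 / 0.6310 = 56747.9713 Pa = 56.7480 kPa

56.7480 kPa


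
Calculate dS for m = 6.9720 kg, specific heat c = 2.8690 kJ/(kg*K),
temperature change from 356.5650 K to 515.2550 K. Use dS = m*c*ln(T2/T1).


T2/T1 = 1.4451
ln(T2/T1) = 0.3681
dS = 6.9720 * 2.8690 * 0.3681 = 7.3639 kJ/K

7.3639 kJ/K


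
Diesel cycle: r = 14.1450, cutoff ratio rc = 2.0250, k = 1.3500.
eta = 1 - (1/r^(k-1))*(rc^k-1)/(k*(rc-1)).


r^(k-1) = 2.5276
rc^k = 2.5922
eta = 0.5448 = 54.4763%

54.4763%


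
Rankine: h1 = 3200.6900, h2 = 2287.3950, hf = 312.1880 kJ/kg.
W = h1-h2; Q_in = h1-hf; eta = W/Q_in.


W = 913.2950 kJ/kg
Q_in = 2888.5020 kJ/kg
eta = 0.3162 = 31.6183%

eta = 31.6183%


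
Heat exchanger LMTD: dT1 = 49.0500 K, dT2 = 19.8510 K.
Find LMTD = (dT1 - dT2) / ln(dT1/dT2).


dT1/dT2 = 2.4709
ln(dT1/dT2) = 0.9046
LMTD = 29.1990 / 0.9046 = 32.2789 K

32.2789 K


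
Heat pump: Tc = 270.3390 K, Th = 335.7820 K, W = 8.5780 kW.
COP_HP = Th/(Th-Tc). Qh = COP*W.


COP = 335.7820 / 65.4430 = 5.1309
Qh = 5.1309 * 8.5780 = 44.0129 kW

COP = 5.1309, Qh = 44.0129 kW


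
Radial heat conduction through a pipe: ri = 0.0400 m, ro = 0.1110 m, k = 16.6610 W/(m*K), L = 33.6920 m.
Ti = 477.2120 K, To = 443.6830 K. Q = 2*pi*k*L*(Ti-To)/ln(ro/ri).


dT = 33.5290 K
ln(ro/ri) = 1.0207
Q = 2*pi*16.6610*33.6920*33.5290 / 1.0207 = 115864.7070 W

115864.7070 W


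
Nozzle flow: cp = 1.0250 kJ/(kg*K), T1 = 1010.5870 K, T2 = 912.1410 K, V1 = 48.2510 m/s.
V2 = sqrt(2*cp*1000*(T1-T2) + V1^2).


dT = 98.4460 K
2*cp*1000*dT = 201814.3000
V1^2 = 2328.1590
V2 = sqrt(204142.4590) = 451.8213 m/s

451.8213 m/s


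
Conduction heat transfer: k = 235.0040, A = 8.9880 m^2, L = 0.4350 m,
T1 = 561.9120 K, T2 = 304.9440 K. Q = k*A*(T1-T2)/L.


dT = 256.9680 K
Q = 235.0040 * 8.9880 * 256.9680 / 0.4350 = 1247751.5144 W

1247751.5144 W


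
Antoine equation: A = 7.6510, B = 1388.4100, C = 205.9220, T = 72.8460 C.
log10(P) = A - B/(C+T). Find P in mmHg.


C+T = 278.7680
B/(C+T) = 4.9805
log10(P) = 7.6510 - 4.9805 = 2.6705
P = 10^2.6705 = 468.2508 mmHg

468.2508 mmHg


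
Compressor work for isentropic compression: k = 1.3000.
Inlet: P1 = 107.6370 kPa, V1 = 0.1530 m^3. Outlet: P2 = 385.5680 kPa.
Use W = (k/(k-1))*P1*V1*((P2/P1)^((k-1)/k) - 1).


(k-1)/k = 0.2308
(P2/P1)^exp = 1.3424
W = 4.3333 * 107.6370 * 0.1530 * (1.3424 - 1) = 24.4340 kJ

24.4340 kJ


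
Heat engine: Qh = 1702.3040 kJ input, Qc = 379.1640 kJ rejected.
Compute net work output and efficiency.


W = 1702.3040 - 379.1640 = 1323.1400 kJ
eta = 1323.1400 / 1702.3040 = 0.7773 = 77.7264%

W = 1323.1400 kJ, eta = 77.7264%


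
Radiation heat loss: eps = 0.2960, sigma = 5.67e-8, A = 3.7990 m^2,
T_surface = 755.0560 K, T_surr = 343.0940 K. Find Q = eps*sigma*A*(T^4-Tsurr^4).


T^4 = 3.2502e+11
Tsurr^4 = 1.3856e+10
Q = 0.2960 * 5.67e-8 * 3.7990 * 3.1117e+11 = 19839.9063 W

19839.9063 W


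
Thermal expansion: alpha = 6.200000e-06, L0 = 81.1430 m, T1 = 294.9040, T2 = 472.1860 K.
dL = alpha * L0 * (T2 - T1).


dT = 177.2820 K
dL = 6.200000e-06 * 81.1430 * 177.2820 = 0.089188 m
L_final = 81.232188 m

dL = 0.089188 m


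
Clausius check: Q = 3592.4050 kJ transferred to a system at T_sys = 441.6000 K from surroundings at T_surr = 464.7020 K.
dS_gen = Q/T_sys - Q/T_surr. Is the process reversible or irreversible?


dS_sys = 3592.4050/441.6000 = 8.1350 kJ/K
dS_surr = -3592.4050/464.7020 = -7.7306 kJ/K
dS_gen = 8.1350 - 7.7306 = 0.4044 kJ/K (irreversible)

dS_gen = 0.4044 kJ/K, irreversible


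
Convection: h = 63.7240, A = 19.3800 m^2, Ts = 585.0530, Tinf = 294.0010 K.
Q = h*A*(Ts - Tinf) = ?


dT = 291.0520 K
Q = 63.7240 * 19.3800 * 291.0520 = 359440.8144 W

359440.8144 W


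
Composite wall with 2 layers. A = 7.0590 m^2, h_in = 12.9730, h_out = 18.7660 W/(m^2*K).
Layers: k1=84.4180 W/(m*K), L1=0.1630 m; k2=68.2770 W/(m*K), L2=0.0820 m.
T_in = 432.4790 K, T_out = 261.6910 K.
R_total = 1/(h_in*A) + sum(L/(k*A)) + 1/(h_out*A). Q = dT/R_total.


R_conv_in = 1/(12.9730*7.0590) = 0.0109
R_1 = 0.1630/(84.4180*7.0590) = 0.0003
R_2 = 0.0820/(68.2770*7.0590) = 0.0002
R_conv_out = 1/(18.7660*7.0590) = 0.0075
R_total = 0.0189 K/W
Q = 170.7880 / 0.0189 = 9030.4598 W

R_total = 0.0189 K/W, Q = 9030.4598 W


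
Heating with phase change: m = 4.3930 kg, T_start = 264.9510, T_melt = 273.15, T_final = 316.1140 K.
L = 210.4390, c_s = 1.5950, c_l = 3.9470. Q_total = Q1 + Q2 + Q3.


Q1 (sensible, solid) = 4.3930 * 1.5950 * 8.1990 = 57.4490 kJ
Q2 (latent) = 4.3930 * 210.4390 = 924.4585 kJ
Q3 (sensible, liquid) = 4.3930 * 3.9470 * 42.9640 = 744.9601 kJ
Q_total = 1726.8677 kJ

1726.8677 kJ


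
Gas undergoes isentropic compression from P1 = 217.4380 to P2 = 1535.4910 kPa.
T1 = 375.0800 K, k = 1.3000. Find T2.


(k-1)/k = 0.2308
(P2/P1)^exp = 1.5700
T2 = 375.0800 * 1.5700 = 588.8798 K

588.8798 K


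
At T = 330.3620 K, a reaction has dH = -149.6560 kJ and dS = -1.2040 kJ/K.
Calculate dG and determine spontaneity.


T*dS = 330.3620 * -1.2040 = -397.7558 kJ
dG = -149.6560 + 397.7558 = 248.0998 kJ (non-spontaneous)

dG = 248.0998 kJ, non-spontaneous


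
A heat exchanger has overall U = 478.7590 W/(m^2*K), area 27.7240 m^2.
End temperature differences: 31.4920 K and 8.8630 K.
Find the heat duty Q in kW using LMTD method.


LMTD = 17.8484 K
Q = 478.7590 * 27.7240 * 17.8484 = 236903.2030 W = 236.9032 kW

236.9032 kW


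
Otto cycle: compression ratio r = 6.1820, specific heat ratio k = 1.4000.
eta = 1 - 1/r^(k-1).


r^(k-1) = 2.0723
eta = 1 - 1/2.0723 = 0.5174 = 51.7443%

51.7443%


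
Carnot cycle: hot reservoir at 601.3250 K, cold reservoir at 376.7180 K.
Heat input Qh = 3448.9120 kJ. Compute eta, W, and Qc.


eta = 1 - 376.7180/601.3250 = 0.3735
W = 0.3735 * 3448.9120 = 1288.2381 kJ
Qc = 3448.9120 - 1288.2381 = 2160.6739 kJ

eta = 37.3520%, W = 1288.2381 kJ, Qc = 2160.6739 kJ


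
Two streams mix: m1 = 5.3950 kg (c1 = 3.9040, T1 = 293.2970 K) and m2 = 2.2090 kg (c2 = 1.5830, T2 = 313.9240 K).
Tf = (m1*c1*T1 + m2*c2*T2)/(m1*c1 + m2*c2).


num = 7275.1891
den = 24.5589
Tf = 296.2340 K

296.2340 K


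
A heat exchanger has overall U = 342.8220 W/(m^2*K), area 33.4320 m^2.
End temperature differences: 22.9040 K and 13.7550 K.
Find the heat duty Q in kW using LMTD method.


LMTD = 17.9424 K
Q = 342.8220 * 33.4320 * 17.9424 = 205642.0122 W = 205.6420 kW

205.6420 kW


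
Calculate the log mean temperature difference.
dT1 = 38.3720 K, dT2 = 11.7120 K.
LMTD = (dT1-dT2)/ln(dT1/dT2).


dT1/dT2 = 3.2763
ln(dT1/dT2) = 1.1867
LMTD = 26.6600 / 1.1867 = 22.4654 K

22.4654 K


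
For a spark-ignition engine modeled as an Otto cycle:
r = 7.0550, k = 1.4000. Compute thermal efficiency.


r^(k-1) = 2.1847
eta = 1 - 1/2.1847 = 0.5423 = 54.2279%

54.2279%


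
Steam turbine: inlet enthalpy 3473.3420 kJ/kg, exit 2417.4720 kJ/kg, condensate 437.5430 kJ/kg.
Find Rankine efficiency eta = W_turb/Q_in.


W = 1055.8700 kJ/kg
Q_in = 3035.7990 kJ/kg
eta = 0.3478 = 34.7806%

eta = 34.7806%


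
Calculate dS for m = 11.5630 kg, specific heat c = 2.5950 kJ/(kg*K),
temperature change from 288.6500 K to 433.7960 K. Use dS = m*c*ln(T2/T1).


T2/T1 = 1.5028
ln(T2/T1) = 0.4074
dS = 11.5630 * 2.5950 * 0.4074 = 12.2232 kJ/K

12.2232 kJ/K


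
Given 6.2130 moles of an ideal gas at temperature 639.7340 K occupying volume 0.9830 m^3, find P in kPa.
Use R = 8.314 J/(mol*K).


P = nRT/V = 6.2130 * 8.314 * 639.7340 / 0.9830
= 33045.3843 / 0.9830 = 33616.8711 Pa = 33.6169 kPa

33.6169 kPa


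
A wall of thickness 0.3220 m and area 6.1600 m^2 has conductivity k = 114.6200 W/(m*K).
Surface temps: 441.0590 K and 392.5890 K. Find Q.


dT = 48.4700 K
Q = 114.6200 * 6.1600 * 48.4700 / 0.3220 = 106281.6442 W

106281.6442 W


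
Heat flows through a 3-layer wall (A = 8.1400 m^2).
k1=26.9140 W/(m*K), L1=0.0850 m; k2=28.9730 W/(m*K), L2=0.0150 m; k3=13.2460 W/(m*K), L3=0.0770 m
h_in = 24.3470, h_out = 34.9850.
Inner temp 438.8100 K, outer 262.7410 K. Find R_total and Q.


R_conv_in = 1/(24.3470*8.1400) = 0.0050
R_1 = 0.0850/(26.9140*8.1400) = 0.0004
R_2 = 0.0150/(28.9730*8.1400) = 6.3602e-05
R_3 = 0.0770/(13.2460*8.1400) = 0.0007
R_conv_out = 1/(34.9850*8.1400) = 0.0035
R_total = 0.0097 K/W
Q = 176.0690 / 0.0097 = 18108.4398 W

R_total = 0.0097 K/W, Q = 18108.4398 W


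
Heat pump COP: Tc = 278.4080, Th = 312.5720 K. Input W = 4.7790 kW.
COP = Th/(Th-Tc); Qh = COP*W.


COP = 312.5720 / 34.1640 = 9.1492
Qh = 9.1492 * 4.7790 = 43.7238 kW

COP = 9.1492, Qh = 43.7238 kW


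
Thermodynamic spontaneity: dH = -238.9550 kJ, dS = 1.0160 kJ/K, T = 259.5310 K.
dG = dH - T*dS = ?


T*dS = 259.5310 * 1.0160 = 263.6835 kJ
dG = -238.9550 - 263.6835 = -502.6385 kJ (spontaneous)

dG = -502.6385 kJ, spontaneous


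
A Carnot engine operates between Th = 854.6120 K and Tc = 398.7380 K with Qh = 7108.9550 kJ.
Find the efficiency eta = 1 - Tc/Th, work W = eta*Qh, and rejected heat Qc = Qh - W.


eta = 1 - 398.7380/854.6120 = 0.5334
W = 0.5334 * 7108.9550 = 3792.1159 kJ
Qc = 7108.9550 - 3792.1159 = 3316.8391 kJ

eta = 53.3428%, W = 3792.1159 kJ, Qc = 3316.8391 kJ


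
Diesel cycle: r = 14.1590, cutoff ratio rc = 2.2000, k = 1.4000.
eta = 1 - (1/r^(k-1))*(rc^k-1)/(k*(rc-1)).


r^(k-1) = 2.8868
rc^k = 3.0157
eta = 0.5844 = 58.4368%

58.4368%
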